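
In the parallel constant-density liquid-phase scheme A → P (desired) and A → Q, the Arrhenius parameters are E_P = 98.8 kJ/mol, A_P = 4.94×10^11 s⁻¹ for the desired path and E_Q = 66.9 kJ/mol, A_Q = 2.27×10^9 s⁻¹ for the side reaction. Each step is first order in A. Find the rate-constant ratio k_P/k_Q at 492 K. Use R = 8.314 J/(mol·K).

k_P/k_Q = (A_P/A_Q)·exp[−(E_P−E_Q)/(RT)] = (A_P/A_Q)·exp[(E_Q−E_P)/(RT)].
(E_Q−E_P)/(RT) = (66.9−98.8)×10³/(8.314×492) = -31900/4090 = -7.799.
k_P/k_Q = (4.94×10^11/2.27×10^9)·exp(-7.799) = 217.6 × 4.103×10^-4 = 0.0893.
Since E_P > E_Q, raising the temperature improves selectivity toward P.

0.0893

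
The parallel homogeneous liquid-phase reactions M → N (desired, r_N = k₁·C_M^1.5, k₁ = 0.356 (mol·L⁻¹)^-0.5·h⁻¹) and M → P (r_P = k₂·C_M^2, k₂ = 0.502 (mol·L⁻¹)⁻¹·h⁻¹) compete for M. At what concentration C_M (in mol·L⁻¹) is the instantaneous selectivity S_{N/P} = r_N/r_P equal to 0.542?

1.71 mol·L⁻¹

S_{N/P} = (k₁/k₂)·C_M^-0.5 ⇒ C_M = (S·k₂/k₁)^(-2).
= (0.542×0.502/0.356)^(-2) = (0.7643)^(-2) = 1.71 mol·L⁻¹.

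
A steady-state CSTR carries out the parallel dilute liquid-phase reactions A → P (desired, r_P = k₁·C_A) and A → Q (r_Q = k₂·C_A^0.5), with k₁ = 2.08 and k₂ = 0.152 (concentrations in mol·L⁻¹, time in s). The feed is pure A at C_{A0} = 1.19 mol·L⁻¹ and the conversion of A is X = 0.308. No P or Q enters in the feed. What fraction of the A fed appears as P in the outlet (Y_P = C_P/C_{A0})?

0.285

Exit C_A = C_{A0}(1−X) = 1.19×0.692 = 0.8235 mol·L⁻¹.
Rates in a CSTR are evaluated at the outlet concentration: r_P = 2.08×0.8235 = 1.713, r_Q = 0.152×0.8235^0.5 = 0.1379.
Fraction of consumed A going to P: r_P/(r_P+r_Q) = 0.9255.
C_P = 0.9255·C_{A0}·X = 0.9255×1.19×0.308 = 0.339 mol·L⁻¹; Y_P = C_P/C_{A0} = 0.285.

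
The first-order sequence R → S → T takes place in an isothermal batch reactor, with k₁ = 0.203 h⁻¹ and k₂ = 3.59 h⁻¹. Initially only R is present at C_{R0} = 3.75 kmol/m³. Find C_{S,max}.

At the optimum, C_{S,max}/C_{R0} = (k₁/k₂)^[k₂/(k₂−k₁)].
= (0.203/3.59)^(3.59/(3.59−0.203)) = (0.05655)^(1.060) = 0.04760.
C_{S,max} = 0.04760×3.75 = 0.179 kmol/m³.

0.179 kmol/m³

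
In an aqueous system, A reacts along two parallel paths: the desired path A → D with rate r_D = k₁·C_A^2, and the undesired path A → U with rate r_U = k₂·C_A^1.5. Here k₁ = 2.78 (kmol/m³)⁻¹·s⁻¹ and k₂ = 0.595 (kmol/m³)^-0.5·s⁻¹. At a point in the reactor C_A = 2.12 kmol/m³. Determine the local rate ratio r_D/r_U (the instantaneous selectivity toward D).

S_{D/U} = r_D/r_U = (k₁·C_A^2)/(k₂·C_A^1.5) = (k₁/k₂)·C_A^0.5.
= (2.78×2.120^2) / (0.595×2.120^1.5) = 12.49/1.837 = 6.80.
Since the desired path is higher order in A, keeping C_A high (PFR or concentrated feed) favours D.

6.80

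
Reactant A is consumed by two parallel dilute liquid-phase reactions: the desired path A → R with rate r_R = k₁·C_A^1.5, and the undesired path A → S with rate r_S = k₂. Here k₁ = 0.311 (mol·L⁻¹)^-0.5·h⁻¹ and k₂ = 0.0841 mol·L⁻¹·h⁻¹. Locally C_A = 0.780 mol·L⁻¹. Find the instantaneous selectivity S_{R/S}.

S_{R/S} = r_R/r_S = (k₁·C_A^1.5)/(k₂) = (k₁/k₂)·C_A^1.5.
= (0.311×0.7800^1.5) / (0.0841) = 0.2142/0.08410 = 2.55.

2.55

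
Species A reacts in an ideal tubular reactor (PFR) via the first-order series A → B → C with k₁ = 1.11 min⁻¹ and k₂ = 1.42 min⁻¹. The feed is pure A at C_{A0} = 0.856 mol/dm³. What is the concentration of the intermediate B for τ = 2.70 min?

0.0868 mol/dm³

For first-order series with pure A initially, C_B(τ) = k₁C_{A0}/(k₂−k₁)·(e^(−k₁τ) − e^(−k₂τ)).
e^(−k₁τ) = e^(−1.11×2.70) = e^(−2.997) = 0.04994; e^(−k₂τ) = e^(−3.834) = 0.02162.
C_B = 1.11×0.856/(1.42−1.11) × (0.04994−0.02162) = 3.065×0.02831 = 0.08678 mol/dm³.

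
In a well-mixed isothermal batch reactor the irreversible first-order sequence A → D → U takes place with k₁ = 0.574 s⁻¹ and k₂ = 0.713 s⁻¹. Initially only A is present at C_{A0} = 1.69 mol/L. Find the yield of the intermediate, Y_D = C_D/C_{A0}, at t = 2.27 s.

Solving the coupled first-order balances gives C_D(t) = [k₁/(k₂−k₁)]·C_{A0}·(e^(−k₁t) − e^(−k₂t)).
e^(−k₁t) = e^(−0.574×2.27) = e^(−1.303) = 0.2717; e^(−k₂t) = e^(−1.619) = 0.1982.
C_D = 0.574×1.69/(0.713−0.574) × (0.2717−0.1982) = 6.979×0.07353 = 0.5131 mol/L.
Y_D = C_D/C_{A0} = 0.5131/1.69 = 0.304.

0.304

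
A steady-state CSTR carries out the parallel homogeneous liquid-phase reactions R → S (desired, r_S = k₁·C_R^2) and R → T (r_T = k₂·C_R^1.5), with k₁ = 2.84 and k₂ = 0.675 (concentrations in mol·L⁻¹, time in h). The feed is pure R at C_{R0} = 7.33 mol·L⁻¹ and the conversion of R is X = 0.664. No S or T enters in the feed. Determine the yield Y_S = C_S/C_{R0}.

0.577

Exit C_R = C_{R0}(1−X) = 7.33×0.336 = 2.463 mol·L⁻¹.
Rates in a CSTR are evaluated at the outlet concentration: r_S = 2.84×2.463^2 = 17.23, r_T = 0.675×2.463^1.5 = 2.609.
Fraction of consumed R going to S: r_S/(r_S+r_T) = 0.8685.
C_S = 0.8685·C_{R0}·X = 0.8685×7.33×0.664 = 4.23 mol·L⁻¹; Y_S = C_S/C_{R0} = 0.577.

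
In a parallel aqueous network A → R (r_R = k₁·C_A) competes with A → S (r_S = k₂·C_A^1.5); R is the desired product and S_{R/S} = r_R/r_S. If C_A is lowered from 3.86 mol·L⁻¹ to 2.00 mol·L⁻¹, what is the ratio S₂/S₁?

1.39

S_{R/S} = (k₁/k₂)·C_A^-0.5, so S₂/S₁ = (C_{A,2}/C_{A,1})^-0.5.
= (2.00/3.86)^(-0.5) = (0.5181)^(-0.5) = 1.39.
Selectivity toward R rises as C_A falls — low-concentration operation is favoured.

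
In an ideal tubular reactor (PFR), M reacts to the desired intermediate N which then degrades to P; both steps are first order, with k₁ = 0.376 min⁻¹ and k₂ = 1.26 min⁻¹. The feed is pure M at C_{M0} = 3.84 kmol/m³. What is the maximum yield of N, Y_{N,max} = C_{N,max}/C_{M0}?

0.178

For a first-order series the maximum intermediate yield is C_{N,max}/C_{M0} = (k₁/k₂)^[k₂/(k₂−k₁)].
= (0.376/1.26)^(1.26/(1.26−0.376)) = (0.2984)^(1.425) = 0.1784.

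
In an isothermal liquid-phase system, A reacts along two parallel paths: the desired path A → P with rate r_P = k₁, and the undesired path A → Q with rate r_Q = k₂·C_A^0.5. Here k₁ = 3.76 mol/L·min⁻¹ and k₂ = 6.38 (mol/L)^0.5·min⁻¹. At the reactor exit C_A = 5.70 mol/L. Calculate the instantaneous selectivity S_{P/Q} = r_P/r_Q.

S_{P/Q} = r_P/r_Q = (k₁)/(k₂·C_A^0.5) = (k₁/k₂)·C_A^-0.5.
= (3.76) / (6.38×5.700^0.5) = 3.760/15.23 = 0.247.
The undesired path is higher order in A, so low C_A (CSTR or dilute feed) favours P.

0.247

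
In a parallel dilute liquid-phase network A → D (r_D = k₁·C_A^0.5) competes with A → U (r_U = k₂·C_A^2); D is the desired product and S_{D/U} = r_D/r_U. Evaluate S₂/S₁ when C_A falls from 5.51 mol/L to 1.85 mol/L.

S_{D/U} = (k₁/k₂)·C_A^-1.5, so S₂/S₁ = (C_{A,2}/C_{A,1})^-1.5.
= (1.85/5.51)^(-1.5) = (0.3358)^(-1.5) = 5.14.

5.14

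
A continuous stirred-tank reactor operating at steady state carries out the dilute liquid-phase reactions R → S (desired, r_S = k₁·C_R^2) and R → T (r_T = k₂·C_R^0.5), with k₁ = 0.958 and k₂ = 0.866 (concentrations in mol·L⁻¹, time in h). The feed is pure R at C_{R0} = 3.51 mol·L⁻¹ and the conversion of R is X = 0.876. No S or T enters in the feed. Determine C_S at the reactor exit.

0.741 mol·L⁻¹

Exit C_R = C_{R0}(1−X) = 3.51×0.124 = 0.4352 mol·L⁻¹.
A CSTR operates uniformly at the exit composition, giving r_S = 0.1815 and r_T = 0.5713 (each k·C_R^n at C_R = 0.4352).
Fraction of consumed R going to S: r_S/(r_S+r_T) = 0.2411.
C_S = 0.2411·C_{R0}·X = 0.2411×3.51×0.876 = 0.741 mol·L⁻¹.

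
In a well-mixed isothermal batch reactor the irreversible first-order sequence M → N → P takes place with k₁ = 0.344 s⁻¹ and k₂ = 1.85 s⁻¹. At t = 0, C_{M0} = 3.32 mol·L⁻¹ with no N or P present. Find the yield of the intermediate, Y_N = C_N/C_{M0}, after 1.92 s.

Solving the coupled first-order balances gives C_N(t) = [k₁/(k₂−k₁)]·C_{M0}·(e^(−k₁t) − e^(−k₂t)).
e^(−k₁t) = e^(−0.344×1.92) = e^(−0.6605) = 0.5166; e^(−k₂t) = e^(−3.552) = 0.02867.
C_N = 0.344×3.32/(1.85−0.344) × (0.5166−0.02867) = 0.7584×0.4879 = 0.3700 mol·L⁻¹.
Y_N = C_N/C_{M0} = 0.3700/3.32 = 0.111.

0.111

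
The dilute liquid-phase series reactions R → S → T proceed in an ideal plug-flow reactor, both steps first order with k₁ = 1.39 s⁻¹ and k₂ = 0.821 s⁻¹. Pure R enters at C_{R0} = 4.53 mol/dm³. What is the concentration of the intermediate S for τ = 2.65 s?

Solving the coupled first-order balances gives C_S(τ) = [k₁/(k₂−k₁)]·C_{R0}·(e^(−k₁τ) − e^(−k₂τ)).
e^(−k₁τ) = e^(−1.39×2.65) = e^(−3.683) = 0.02513; e^(−k₂τ) = e^(−2.176) = 0.1135.
C_S = 1.39×4.53/(0.821−1.39) × (0.02513−0.1135) = (-11.07)×(-0.08840) = 0.9783 mol/dm³.

0.978 mol/dm³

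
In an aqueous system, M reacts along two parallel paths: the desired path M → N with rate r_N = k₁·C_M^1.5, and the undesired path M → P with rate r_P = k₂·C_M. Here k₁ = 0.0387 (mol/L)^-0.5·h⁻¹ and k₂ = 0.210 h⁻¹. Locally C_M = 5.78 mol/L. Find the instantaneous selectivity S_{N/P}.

S_{N/P} = r_N/r_P = (k₁·C_M^1.5)/(k₂·C_M) = (k₁/k₂)·C_M^0.5.
= (0.0387×5.780^1.5) / (0.210×5.780) = 0.5378/1.214 = 0.443.

0.443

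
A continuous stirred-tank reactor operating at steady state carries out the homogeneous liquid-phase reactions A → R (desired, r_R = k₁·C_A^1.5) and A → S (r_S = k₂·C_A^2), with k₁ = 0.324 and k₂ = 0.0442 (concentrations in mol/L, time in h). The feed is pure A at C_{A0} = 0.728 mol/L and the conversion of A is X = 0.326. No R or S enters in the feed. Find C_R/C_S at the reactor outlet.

Exit C_A = C_{A0}(1−X) = 0.728×0.674 = 0.4907 mol/L.
Rates in a CSTR are evaluated at the outlet concentration: r_R = 0.324×0.4907^1.5 = 0.1114, r_S = 0.0442×0.4907^2 = 0.01064.
Overall selectivity = C_R/C_S = r_Rτ/(r_Sτ) = r_R/r_S = 10.5.

10.5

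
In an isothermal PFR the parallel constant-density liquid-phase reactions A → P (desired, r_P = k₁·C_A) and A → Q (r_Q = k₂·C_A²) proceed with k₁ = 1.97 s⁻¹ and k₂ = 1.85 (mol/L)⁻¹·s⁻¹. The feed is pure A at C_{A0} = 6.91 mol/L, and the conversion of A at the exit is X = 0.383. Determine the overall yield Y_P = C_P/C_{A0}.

0.0621

C_A = C_{A0}(1−X) = 4.263 mol/L.
Along a PFR/batch, dC_P/dC_A = −r_P/(r_P+r_Q) = −k₁/(k₁+k₂·C_A).
Integrating from C_{A0} to C_A: C_P = (1.97/1.85)·ln[(1.97+1.85·6.91)/(1.97+1.85·4.26)] = 1.065·ln(14.75/9.857) = 0.4294 mol/L.
Y_P = C_P/C_{A0} = 0.4294/6.91 = 0.0621.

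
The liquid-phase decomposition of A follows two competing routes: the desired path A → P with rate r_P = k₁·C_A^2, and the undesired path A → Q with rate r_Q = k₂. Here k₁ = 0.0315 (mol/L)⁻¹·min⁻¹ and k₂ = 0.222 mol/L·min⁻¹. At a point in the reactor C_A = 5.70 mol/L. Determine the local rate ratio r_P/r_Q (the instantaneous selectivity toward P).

S_{P/Q} = r_P/r_Q = (k₁·C_A^2)/(k₂) = (k₁/k₂)·C_A^2.
= (0.0315×5.700^2) / (0.222) = 1.023/0.2220 = 4.61.
Since the desired path is higher order in A, keeping C_A high (PFR or concentrated feed) favours P.

4.61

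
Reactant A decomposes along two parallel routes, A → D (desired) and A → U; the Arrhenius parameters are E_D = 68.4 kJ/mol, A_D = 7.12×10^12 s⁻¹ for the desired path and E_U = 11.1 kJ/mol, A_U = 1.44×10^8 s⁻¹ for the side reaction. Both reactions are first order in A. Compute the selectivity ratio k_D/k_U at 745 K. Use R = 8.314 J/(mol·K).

4.75

Since both paths have the same order in A, the concentration cancels and S_{D/U} = k_D/k_U = (A_D/A_U)·exp[(E_U−E_D)/(RT)].
(E_U−E_D)/(RT) = (11.1−68.4)×10³/(8.314×745) = -57300/6194 = -9.251.
k_D/k_U = (7.12×10^12/1.44×10^8)·exp(-9.251) = 49444 × 9.602×10^-5 = 4.75.
Since E_D > E_U, raising the temperature improves selectivity toward D.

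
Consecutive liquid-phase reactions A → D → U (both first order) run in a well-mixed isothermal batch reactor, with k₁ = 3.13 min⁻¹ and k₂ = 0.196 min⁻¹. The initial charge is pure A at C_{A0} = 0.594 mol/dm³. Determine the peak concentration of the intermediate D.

Evaluating C_D at t_opt = ln(k₂/k₁)/(k₂−k₁) gives C_{D,max}/C_{A0} = (k₁/k₂)^[k₂/(k₂−k₁)].
= (3.13/0.196)^(0.196/(0.196−3.13)) = (15.97)^(-0.06680) = 0.8310.
C_{D,max} = 0.8310×0.594 = 0.494 mol/dm³.

0.494 mol/dm³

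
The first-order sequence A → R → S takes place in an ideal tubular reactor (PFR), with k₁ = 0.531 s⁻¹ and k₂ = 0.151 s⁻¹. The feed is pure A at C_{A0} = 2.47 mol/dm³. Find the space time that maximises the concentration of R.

Setting dC_R/dτ = 0 gives τ_opt = ln(k₂/k₁)/(k₂−k₁).
= ln(0.151/0.531)/(0.151−0.531) = ln(0.2844)/-0.3800 = -1.257/-0.3800 = 3.31 s.

3.31 s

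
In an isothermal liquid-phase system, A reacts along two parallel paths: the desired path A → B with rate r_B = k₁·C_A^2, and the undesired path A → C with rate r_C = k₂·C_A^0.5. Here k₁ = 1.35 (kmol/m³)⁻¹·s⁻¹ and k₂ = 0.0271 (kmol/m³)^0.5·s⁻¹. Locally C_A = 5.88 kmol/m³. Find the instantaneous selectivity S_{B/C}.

710

S_{B/C} = r_B/r_C = (k₁·C_A^2)/(k₂·C_A^0.5) = (k₁/k₂)·C_A^1.5.
= (1.35×5.880^2) / (0.0271×5.880^0.5) = 46.68/0.06571 = 710.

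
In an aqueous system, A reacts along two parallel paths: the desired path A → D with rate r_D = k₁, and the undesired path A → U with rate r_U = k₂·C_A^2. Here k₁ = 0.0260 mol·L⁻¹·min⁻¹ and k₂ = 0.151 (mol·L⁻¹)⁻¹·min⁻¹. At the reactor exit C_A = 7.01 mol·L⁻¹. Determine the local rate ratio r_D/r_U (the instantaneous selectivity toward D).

0.00350

S_{D/U} = r_D/r_U = (k₁)/(k₂·C_A^2) = (k₁/k₂)·C_A^-2.
= (0.0260) / (0.151×7.010^2) = 0.02600/7.420 = 0.00350.
The undesired path is higher order in A, so low C_A (CSTR or dilute feed) favours D.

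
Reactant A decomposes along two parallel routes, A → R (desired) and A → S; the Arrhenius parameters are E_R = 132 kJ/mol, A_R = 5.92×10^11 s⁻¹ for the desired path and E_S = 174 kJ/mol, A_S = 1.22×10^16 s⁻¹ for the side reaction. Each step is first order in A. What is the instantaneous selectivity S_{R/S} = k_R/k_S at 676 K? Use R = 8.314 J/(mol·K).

0.0854

With equal orders, S_{R/S} = k_R/k_S = (A_R/A_S)·exp[(E_S−E_R)/(RT)].
(E_S−E_R)/(RT) = (174−132)×10³/(8.314×676) = 42000/5620 = 7.473.
k_R/k_S = (5.92×10^11/1.22×10^16)·exp(7.473) = 4.852×10^-5 × 1760 = 0.0854.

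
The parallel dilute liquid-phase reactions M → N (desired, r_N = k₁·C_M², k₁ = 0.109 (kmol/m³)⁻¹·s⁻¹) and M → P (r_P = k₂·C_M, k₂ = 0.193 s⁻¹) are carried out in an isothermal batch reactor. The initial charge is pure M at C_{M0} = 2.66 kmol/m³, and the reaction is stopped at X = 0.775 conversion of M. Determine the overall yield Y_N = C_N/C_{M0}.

C_M = C_{M0}(1−X) = 0.5985 kmol/m³.
Along a PFR/batch, dC_P/dC_M = −r_P/(r_N+r_P) = −k₂/(k₂+k₁·C_M).
Integrating from C_{M0} to C_M: C_P = (0.193/0.109)·ln[(0.193+0.109·2.66)/(0.193+0.109·0.598)] = 1.771·ln(0.4829/0.2582) = 1.108 kmol/m³.
Then C_N = (C_{M0}−C_M) − C_P = 2.062 − 1.108 = 0.9530 kmol/m³.
Y_N = C_N/C_{M0} = 0.9530/2.66 = 0.358.

0.358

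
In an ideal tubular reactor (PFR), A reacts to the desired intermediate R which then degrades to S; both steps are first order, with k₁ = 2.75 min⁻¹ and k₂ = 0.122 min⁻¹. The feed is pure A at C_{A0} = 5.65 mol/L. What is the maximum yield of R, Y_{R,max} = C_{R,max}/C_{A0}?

Evaluating C_R at τ_opt = ln(k₂/k₁)/(k₂−k₁) gives C_{R,max}/C_{A0} = (k₁/k₂)^[k₂/(k₂−k₁)].
= (2.75/0.122)^(0.122/(0.122−2.75)) = (22.54)^(-0.04642) = 0.8653.

0.865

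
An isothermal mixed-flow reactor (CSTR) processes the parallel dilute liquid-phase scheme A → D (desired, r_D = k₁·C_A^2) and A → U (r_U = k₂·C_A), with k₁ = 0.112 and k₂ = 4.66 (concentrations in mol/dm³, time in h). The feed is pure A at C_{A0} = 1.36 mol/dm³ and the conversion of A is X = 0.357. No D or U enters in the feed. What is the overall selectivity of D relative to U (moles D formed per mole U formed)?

0.0210

Exit C_A = C_{A0}(1−X) = 1.36×0.643 = 0.8745 mol/dm³.
In a CSTR the entire volume is at exit conditions, so r_D = 0.112×0.8745^2 = 0.08565 and r_U = 4.66×0.8745 = 4.075.
Overall selectivity = C_D/C_U = r_Dτ/(r_Uτ) = r_D/r_U = 0.0210.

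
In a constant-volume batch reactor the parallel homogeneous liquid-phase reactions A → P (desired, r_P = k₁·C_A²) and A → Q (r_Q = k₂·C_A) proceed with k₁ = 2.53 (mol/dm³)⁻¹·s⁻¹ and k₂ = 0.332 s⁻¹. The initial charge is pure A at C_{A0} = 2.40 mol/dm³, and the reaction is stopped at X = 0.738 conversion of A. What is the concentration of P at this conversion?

1.61 mol/dm³

C_A = C_{A0}(1−X) = 0.6288 mol/dm³.
Along a PFR/batch, dC_Q/dC_A = −r_Q/(r_P+r_Q) = −k₂/(k₂+k₁·C_A).
Integrating from C_{A0} to C_A: C_Q = (0.332/2.53)·ln[(0.332+2.53·2.40)/(0.332+2.53·0.629)] = 0.1312·ln(6.404/1.923) = 0.1579 mol/dm³.
Then C_P = (C_{A0}−C_A) − C_Q = 1.771 − 0.1579 = 1.613 mol/dm³.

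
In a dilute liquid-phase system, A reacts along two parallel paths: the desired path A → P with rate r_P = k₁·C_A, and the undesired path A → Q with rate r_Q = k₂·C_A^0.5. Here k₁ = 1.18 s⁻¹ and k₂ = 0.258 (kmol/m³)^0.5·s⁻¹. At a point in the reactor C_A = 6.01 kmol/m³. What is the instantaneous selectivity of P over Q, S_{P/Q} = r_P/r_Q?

11.2

S_{P/Q} = r_P/r_Q = (k₁·C_A)/(k₂·C_A^0.5) = (k₁/k₂)·C_A^0.5.
= (1.18×6.010) / (0.258×6.010^0.5) = 7.092/0.6325 = 11.2.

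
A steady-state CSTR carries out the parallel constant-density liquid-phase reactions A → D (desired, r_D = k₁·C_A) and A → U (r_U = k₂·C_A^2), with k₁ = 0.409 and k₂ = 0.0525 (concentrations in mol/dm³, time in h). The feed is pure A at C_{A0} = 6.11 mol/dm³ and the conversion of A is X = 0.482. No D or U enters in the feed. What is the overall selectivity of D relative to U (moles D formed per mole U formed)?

2.46

Exit C_A = C_{A0}(1−X) = 6.11×0.518 = 3.165 mol/dm³.
Rates in a CSTR are evaluated at the outlet concentration: r_D = 0.409×3.165 = 1.294, r_U = 0.0525×3.165^2 = 0.5259.
Overall selectivity = C_D/C_U = r_Dτ/(r_Uτ) = r_D/r_U = 2.46.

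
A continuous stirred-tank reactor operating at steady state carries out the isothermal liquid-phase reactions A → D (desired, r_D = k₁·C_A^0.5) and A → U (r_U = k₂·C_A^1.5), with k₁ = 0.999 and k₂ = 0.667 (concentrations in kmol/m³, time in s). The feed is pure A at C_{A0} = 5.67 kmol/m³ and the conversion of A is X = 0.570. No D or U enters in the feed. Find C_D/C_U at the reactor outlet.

Exit C_A = C_{A0}(1−X) = 5.67×0.430 = 2.438 kmol/m³.
A CSTR operates uniformly at the exit composition, giving r_D = 1.560 and r_U = 2.539 (each k·C_A^n at C_A = 2.438).
Overall selectivity = C_D/C_U = r_Dτ/(r_Uτ) = r_D/r_U = 0.614.

0.614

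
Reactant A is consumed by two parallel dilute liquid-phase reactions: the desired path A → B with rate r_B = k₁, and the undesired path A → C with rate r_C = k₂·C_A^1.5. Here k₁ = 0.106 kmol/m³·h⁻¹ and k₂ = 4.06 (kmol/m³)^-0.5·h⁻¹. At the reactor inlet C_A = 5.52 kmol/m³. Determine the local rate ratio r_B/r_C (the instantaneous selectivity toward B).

S_{B/C} = r_B/r_C = (k₁)/(k₂·C_A^1.5) = (k₁/k₂)·C_A^-1.5.
= (0.106) / (4.06×5.520^1.5) = 0.1060/52.65 = 0.00201.
The undesired path is higher order in A, so low C_A (CSTR or dilute feed) favours B.

0.00201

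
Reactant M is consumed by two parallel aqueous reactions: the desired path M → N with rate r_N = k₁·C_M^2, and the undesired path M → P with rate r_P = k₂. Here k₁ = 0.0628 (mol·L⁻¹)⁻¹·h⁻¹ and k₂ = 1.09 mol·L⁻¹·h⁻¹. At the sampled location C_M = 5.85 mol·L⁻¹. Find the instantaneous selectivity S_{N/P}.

S_{N/P} = r_N/r_P = (k₁·C_M^2)/(k₂) = (k₁/k₂)·C_M^2.
= (0.0628×5.850^2) / (1.09) = 2.149/1.090 = 1.97.

1.97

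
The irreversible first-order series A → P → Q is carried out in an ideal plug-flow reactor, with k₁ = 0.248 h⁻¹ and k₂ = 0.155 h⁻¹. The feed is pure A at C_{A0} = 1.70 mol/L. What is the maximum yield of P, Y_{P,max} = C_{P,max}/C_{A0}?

Evaluating C_P at τ_opt = ln(k₂/k₁)/(k₂−k₁) gives C_{P,max}/C_{A0} = (k₁/k₂)^[k₂/(k₂−k₁)].
= (0.248/0.155)^(0.155/(0.155−0.248)) = (1.600)^(-1.667) = 0.4569.

0.457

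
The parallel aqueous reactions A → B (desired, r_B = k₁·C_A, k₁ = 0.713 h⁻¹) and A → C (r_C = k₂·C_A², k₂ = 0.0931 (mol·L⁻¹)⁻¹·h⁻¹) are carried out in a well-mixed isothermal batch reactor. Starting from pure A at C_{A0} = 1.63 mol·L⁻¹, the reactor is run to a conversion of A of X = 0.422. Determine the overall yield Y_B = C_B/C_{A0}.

0.362

C_A = C_{A0}(1−X) = 0.9421 mol·L⁻¹.
Along a PFR/batch, dC_B/dC_A = −r_B/(r_B+r_C) = −k₁/(k₁+k₂·C_A).
Integrating from C_{A0} to C_A: C_B = (0.713/0.0931)·ln[(0.713+0.0931·1.63)/(0.713+0.0931·0.942)] = 7.658·ln(0.8648/0.8007) = 0.5892 mol·L⁻¹.
Y_B = C_B/C_{A0} = 0.5892/1.63 = 0.362.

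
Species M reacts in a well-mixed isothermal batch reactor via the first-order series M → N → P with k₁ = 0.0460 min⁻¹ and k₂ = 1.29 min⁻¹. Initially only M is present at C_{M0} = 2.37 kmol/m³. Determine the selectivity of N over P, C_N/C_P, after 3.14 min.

The intermediate concentration in a first-order A→B→C sequence is C_N = k₁C_{M0}(e^(−k₁t) − e^(−k₂t))/(k₂−k₁).
e^(−k₁t) = e^(−0.0460×3.14) = e^(−0.1444) = 0.8655; e^(−k₂t) = e^(−4.051) = 0.01741.
C_N = 0.0460×2.37/(1.29−0.0460) × (0.8655−0.01741) = 0.08764×0.8481 = 0.07432 kmol/m³.
C_M = C_{M0}e^(−k₁t) = 2.051 kmol/m³, so C_P = C_{M0}−C_M−C_N = 0.2444 kmol/m³; C_N/C_P = 0.304.

0.304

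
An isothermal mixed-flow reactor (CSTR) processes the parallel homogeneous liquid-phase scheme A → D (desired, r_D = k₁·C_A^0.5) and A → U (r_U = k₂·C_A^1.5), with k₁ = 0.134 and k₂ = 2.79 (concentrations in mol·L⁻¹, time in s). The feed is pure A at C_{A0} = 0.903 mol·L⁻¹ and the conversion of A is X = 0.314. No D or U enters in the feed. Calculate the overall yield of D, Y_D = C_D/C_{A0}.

0.0226

Exit C_A = C_{A0}(1−X) = 0.903×0.686 = 0.6195 mol·L⁻¹.
Rates in a CSTR are evaluated at the outlet concentration: r_D = 0.134×0.6195^0.5 = 0.1055, r_U = 2.79×0.6195^1.5 = 1.360.
Fraction of consumed A going to D: r_D/(r_D+r_U) = 0.07195.
C_D = 0.07195·C_{A0}·X = 0.07195×0.903×0.314 = 0.0204 mol·L⁻¹; Y_D = C_D/C_{A0} = 0.0226.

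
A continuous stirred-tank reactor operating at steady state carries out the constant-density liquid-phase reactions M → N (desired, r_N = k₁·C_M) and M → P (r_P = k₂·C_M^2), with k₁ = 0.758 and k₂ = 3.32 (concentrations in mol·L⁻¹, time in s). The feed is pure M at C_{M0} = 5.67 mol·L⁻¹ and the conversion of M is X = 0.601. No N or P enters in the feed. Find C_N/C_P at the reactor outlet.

Exit C_M = C_{M0}(1−X) = 5.67×0.399 = 2.262 mol·L⁻¹.
A CSTR operates uniformly at the exit composition, giving r_N = 1.715 and r_P = 16.99 (each k·C_M^n at C_M = 2.262).
Overall selectivity = C_N/C_P = r_Nτ/(r_Pτ) = r_N/r_P = 0.101.

0.101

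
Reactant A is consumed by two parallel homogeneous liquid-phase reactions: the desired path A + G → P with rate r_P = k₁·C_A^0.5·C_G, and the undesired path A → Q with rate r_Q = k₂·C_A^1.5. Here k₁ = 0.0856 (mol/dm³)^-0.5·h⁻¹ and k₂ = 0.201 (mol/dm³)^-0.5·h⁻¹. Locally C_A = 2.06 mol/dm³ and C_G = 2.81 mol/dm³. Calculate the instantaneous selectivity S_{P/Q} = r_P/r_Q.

0.581

S_{P/Q} = r_P/r_Q = (k₁·C_A^0.5·C_G)/(k₂·C_A^1.5) = (k₁/k₂)·C_A⁻¹·C_G.
= (0.0856×2.060^0.5×2.810) / (0.201×2.060^1.5) = 0.3452/0.5943 = 0.581.
The undesired path is higher order in A, so low C_A (CSTR or dilute feed) favours P.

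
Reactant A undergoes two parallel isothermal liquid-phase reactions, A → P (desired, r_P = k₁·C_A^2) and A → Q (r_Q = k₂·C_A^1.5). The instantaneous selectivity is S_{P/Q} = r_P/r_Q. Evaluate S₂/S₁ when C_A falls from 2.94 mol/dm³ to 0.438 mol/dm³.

S_{P/Q} = (k₁/k₂)·C_A^0.5, so S₂/S₁ = (C_{A,2}/C_{A,1})^0.5.
= (0.438/2.94)^0.5 = (0.1490)^0.5 = 0.386.
Selectivity toward P falls as C_A falls — high-concentration operation is favoured.

0.386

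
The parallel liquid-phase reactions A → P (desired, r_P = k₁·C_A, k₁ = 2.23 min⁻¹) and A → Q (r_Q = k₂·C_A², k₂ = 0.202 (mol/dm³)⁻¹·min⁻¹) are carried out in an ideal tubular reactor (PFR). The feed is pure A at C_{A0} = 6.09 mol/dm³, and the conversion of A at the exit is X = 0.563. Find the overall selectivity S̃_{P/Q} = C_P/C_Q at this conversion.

C_A = C_{A0}(1−X) = 2.661 mol/dm³.
Along a PFR/batch, dC_P/dC_A = −r_P/(r_P+r_Q) = −k₁/(k₁+k₂·C_A).
Integrating from C_{A0} to C_A: C_P = (2.23/0.202)·ln[(2.23+0.202·6.09)/(2.23+0.202·2.66)] = 11.04·ln(3.460/2.768) = 2.466 mol/dm³.
C_Q = (C_{A0}−C_A)−C_P = 0.9630 mol/dm³; S̃_{P/Q} = 2.466/0.9630 = 2.56.

2.56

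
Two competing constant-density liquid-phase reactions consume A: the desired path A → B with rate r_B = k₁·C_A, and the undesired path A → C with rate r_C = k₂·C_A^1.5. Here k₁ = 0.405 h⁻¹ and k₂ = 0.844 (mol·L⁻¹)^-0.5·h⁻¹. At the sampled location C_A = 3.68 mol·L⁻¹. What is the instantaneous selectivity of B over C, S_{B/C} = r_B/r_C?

0.250

S_{B/C} = r_B/r_C = (k₁·C_A)/(k₂·C_A^1.5) = (k₁/k₂)·C_A^-0.5.
= (0.405×3.680) / (0.844×3.680^1.5) = 1.490/5.958 = 0.250.
The undesired path is higher order in A, so low C_A (CSTR or dilute feed) favours B.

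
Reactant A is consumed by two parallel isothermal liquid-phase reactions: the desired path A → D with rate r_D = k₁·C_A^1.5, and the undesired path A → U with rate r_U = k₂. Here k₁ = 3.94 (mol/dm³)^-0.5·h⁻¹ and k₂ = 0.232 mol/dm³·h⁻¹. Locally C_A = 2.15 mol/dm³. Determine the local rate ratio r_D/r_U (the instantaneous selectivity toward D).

S_{D/U} = r_D/r_U = (k₁·C_A^1.5)/(k₂) = (k₁/k₂)·C_A^1.5.
= (3.94×2.150^1.5) / (0.232) = 12.42/0.2320 = 53.5.

53.5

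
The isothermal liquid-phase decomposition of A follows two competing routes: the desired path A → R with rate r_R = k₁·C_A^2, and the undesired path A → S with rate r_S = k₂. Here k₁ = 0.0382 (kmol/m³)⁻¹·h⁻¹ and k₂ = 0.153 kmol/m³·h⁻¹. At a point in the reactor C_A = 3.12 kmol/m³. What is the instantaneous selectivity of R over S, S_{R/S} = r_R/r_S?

S_{R/S} = r_R/r_S = (k₁·C_A^2)/(k₂) = (k₁/k₂)·C_A^2.
= (0.0382×3.120^2) / (0.153) = 0.3719/0.1530 = 2.43.
Since the desired path is higher order in A, keeping C_A high (PFR or concentrated feed) favours R.

2.43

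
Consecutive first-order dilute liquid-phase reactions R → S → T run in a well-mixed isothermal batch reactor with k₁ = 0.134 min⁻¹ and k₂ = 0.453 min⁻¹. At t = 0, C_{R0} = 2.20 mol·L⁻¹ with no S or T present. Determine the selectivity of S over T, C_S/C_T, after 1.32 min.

2.94

The intermediate concentration in a first-order A→B→C sequence is C_S = k₁C_{R0}(e^(−k₁t) − e^(−k₂t))/(k₂−k₁).
e^(−k₁t) = e^(−0.134×1.32) = e^(−0.1769) = 0.8379; e^(−k₂t) = e^(−0.5980) = 0.5499.
C_S = 0.134×2.20/(0.453−0.134) × (0.8379−0.5499) = 0.9241×0.2879 = 0.2661 mol·L⁻¹.
C_R = C_{R0}e^(−k₁t) = 1.843 mol·L⁻¹, so C_T = C_{R0}−C_R−C_S = 0.09056 mol·L⁻¹; C_S/C_T = 2.94.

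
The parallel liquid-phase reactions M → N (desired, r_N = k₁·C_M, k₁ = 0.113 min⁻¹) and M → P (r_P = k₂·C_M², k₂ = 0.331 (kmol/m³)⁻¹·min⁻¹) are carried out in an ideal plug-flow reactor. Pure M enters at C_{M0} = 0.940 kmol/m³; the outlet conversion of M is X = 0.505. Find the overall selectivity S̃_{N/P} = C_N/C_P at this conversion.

0.499

C_M = C_{M0}(1−X) = 0.4653 kmol/m³.
Along a PFR/batch, dC_N/dC_M = −r_N/(r_N+r_P) = −k₁/(k₁+k₂·C_M).
Integrating from C_{M0} to C_M: C_N = (0.113/0.331)·ln[(0.113+0.331·0.940)/(0.113+0.331·0.465)] = 0.3414·ln(0.4241/0.2670) = 0.1580 kmol/m³.
C_P = (C_{M0}−C_M)−C_N = 0.3167 kmol/m³; S̃_{N/P} = 0.1580/0.3167 = 0.499.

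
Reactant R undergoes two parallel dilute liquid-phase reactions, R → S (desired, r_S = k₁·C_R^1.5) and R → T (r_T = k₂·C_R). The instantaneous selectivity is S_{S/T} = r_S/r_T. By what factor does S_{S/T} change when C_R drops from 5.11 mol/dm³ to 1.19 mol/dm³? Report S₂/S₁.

S_{S/T} = (k₁/k₂)·C_R^0.5, so S₂/S₁ = (C_{R,2}/C_{R,1})^0.5.
= (1.19/5.11)^0.5 = (0.2329)^0.5 = 0.483.
Selectivity toward S falls as C_R falls — high-concentration operation is favoured.

0.483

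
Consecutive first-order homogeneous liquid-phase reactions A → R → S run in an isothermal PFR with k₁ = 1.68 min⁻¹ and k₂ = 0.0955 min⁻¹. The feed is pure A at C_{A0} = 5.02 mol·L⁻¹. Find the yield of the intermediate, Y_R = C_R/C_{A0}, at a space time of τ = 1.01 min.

Solving the coupled first-order balances gives C_R(τ) = [k₁/(k₂−k₁)]·C_{A0}·(e^(−k₁τ) − e^(−k₂τ)).
e^(−k₁τ) = e^(−1.68×1.01) = e^(−1.697) = 0.1833; e^(−k₂τ) = e^(−0.09645) = 0.9081.
C_R = 1.68×5.02/(0.0955−1.68) × (0.1833−0.9081) = (-5.323)×(-0.7248) = 3.858 mol·L⁻¹.
Y_R = C_R/C_{A0} = 3.858/5.02 = 0.768.

0.768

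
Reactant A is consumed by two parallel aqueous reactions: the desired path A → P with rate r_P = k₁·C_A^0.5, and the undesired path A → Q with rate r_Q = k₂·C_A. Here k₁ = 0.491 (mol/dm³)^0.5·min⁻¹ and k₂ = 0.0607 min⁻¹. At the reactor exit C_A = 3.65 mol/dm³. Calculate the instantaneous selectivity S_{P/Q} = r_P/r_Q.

S_{P/Q} = r_P/r_Q = (k₁·C_A^0.5)/(k₂·C_A) = (k₁/k₂)·C_A^-0.5.
= (0.491×3.650^0.5) / (0.0607×3.650) = 0.9381/0.2216 = 4.23.
The undesired path is higher order in A, so low C_A (CSTR or dilute feed) favours P.

4.23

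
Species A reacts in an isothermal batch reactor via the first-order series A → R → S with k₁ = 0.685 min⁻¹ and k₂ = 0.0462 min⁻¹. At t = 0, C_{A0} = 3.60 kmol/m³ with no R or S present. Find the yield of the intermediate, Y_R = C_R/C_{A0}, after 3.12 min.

0.802

For first-order series with pure A initially, C_R(t) = k₁C_{A0}/(k₂−k₁)·(e^(−k₁t) − e^(−k₂t)).
e^(−k₁t) = e^(−0.685×3.12) = e^(−2.137) = 0.1180; e^(−k₂t) = e^(−0.1441) = 0.8658.
C_R = 0.685×3.60/(0.0462−0.685) × (0.1180−0.8658) = (-3.860)×(-0.7478) = 2.887 kmol/m³.
Y_R = C_R/C_{A0} = 2.887/3.60 = 0.802.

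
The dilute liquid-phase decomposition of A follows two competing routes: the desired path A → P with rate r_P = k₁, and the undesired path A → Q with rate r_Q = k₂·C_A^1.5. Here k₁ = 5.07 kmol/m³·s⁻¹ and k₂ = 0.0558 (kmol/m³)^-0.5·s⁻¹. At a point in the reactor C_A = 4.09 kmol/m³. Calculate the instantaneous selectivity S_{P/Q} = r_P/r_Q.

11.0

S_{P/Q} = r_P/r_Q = (k₁)/(k₂·C_A^1.5) = (k₁/k₂)·C_A^-1.5.
= (5.07) / (0.0558×4.090^1.5) = 5.070/0.4616 = 11.0.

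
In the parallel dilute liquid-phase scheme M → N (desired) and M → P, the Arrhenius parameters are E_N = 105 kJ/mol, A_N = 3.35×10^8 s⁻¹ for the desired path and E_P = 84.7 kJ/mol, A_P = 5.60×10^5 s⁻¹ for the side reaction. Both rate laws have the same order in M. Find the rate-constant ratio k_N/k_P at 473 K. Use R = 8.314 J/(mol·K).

With equal orders, S_{N/P} = k_N/k_P = (A_N/A_P)·exp[(E_P−E_N)/(RT)].
(E_P−E_N)/(RT) = (84.7−105)×10³/(8.314×473) = -20300/3933 = -5.162.
k_N/k_P = (3.35×10^8/5.60×10^5)·exp(-5.162) = 598.2 × 0.005730 = 3.43.

3.43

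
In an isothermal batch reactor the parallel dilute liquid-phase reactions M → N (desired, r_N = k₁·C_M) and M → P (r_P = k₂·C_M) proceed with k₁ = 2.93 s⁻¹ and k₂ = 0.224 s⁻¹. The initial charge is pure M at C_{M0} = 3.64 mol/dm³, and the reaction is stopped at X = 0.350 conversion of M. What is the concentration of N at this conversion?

1.18 mol/dm³

C_M = C_{M0}(1−X) = 2.366 mol/dm³.
Both paths are first order in M, so the instantaneous fraction to N is constant: dC_N/d(−C_M) = k₁/(k₁+k₂) = 0.9290.
C_N = 0.9290·(C_{M0}−C_M) = 0.9290×1.274 = 1.18 mol/dm³.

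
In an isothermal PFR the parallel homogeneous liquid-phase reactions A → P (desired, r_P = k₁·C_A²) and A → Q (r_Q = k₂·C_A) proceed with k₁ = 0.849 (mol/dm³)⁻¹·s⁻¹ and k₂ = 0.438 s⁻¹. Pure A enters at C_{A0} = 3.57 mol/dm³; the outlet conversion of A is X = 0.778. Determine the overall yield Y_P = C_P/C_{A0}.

0.613

C_A = C_{A0}(1−X) = 0.7925 mol/dm³.
Along a PFR/batch, dC_Q/dC_A = −r_Q/(r_P+r_Q) = −k₂/(k₂+k₁·C_A).
Integrating from C_{A0} to C_A: C_Q = (0.438/0.849)·ln[(0.438+0.849·3.57)/(0.438+0.849·0.793)] = 0.5159·ln(3.469/1.111) = 0.5875 mol/dm³.
Then C_P = (C_{A0}−C_A) − C_Q = 2.777 − 0.5875 = 2.190 mol/dm³.
Y_P = C_P/C_{A0} = 2.190/3.57 = 0.613.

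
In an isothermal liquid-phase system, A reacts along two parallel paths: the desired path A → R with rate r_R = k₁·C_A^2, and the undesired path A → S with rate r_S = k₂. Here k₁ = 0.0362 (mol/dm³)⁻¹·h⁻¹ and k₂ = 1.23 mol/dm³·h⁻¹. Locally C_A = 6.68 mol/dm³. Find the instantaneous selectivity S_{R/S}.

S_{R/S} = r_R/r_S = (k₁·C_A^2)/(k₂) = (k₁/k₂)·C_A^2.
= (0.0362×6.680^2) / (1.23) = 1.615/1.230 = 1.31.
Since the desired path is higher order in A, keeping C_A high (PFR or concentrated feed) favours R.

1.31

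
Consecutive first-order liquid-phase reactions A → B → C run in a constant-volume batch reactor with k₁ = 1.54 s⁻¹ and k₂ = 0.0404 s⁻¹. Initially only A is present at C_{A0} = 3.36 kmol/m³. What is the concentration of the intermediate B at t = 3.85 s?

2.94 kmol/m³

The intermediate concentration in a first-order A→B→C sequence is C_B = k₁C_{A0}(e^(−k₁t) − e^(−k₂t))/(k₂−k₁).
e^(−k₁t) = e^(−1.54×3.85) = e^(−5.929) = 0.002661; e^(−k₂t) = e^(−0.1555) = 0.8560.
C_B = 1.54×3.36/(0.0404−1.54) × (0.002661−0.8560) = (-3.451)×(-0.8533) = 2.944 kmol/m³.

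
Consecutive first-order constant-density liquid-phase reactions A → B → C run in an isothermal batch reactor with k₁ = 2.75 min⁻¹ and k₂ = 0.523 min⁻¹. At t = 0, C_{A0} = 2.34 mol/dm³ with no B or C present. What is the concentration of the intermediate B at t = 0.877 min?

The intermediate concentration in a first-order A→B→C sequence is C_B = k₁C_{A0}(e^(−k₁t) − e^(−k₂t))/(k₂−k₁).
e^(−k₁t) = e^(−2.75×0.877) = e^(−2.412) = 0.08966; e^(−k₂t) = e^(−0.4587) = 0.6321.
C_B = 2.75×2.34/(0.523−2.75) × (0.08966−0.6321) = (-2.890)×(-0.5425) = 1.567 mol/dm³.

1.57 mol/dm³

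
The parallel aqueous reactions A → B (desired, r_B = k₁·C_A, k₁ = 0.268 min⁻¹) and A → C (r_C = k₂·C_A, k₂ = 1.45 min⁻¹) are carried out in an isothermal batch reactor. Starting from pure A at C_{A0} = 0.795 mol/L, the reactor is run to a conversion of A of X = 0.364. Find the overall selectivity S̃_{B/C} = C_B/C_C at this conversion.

0.185

C_A = C_{A0}(1−X) = 0.5056 mol/L.
Both paths are first order in A, so the instantaneous fraction to B is constant: dC_B/d(−C_A) = k₁/(k₁+k₂) = 0.1560.
C_B = 0.1560·(C_{A0}−C_A) = 0.1560×0.2894 = 0.0451 mol/L.
C_C = (C_{A0}−C_A)−C_B = 0.2442 mol/L; S̃_{B/C} = 0.04514/0.2442 = 0.185.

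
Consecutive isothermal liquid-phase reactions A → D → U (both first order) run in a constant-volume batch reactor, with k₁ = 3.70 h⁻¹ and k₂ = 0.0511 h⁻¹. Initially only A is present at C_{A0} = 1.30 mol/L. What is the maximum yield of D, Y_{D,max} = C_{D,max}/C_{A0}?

For a first-order series the maximum intermediate yield is C_{D,max}/C_{A0} = (k₁/k₂)^[k₂/(k₂−k₁)].
= (3.70/0.0511)^(0.0511/(0.0511−3.70)) = (72.41)^(-0.01400) = 0.9418.

0.942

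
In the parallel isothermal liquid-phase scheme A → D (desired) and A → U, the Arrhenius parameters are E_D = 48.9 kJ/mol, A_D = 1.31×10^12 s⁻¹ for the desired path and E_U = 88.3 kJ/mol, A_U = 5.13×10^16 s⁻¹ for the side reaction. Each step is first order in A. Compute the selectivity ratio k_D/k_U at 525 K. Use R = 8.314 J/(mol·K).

Since both paths have the same order in A, the concentration cancels and S_{D/U} = k_D/k_U = (A_D/A_U)·exp[(E_U−E_D)/(RT)].
(E_U−E_D)/(RT) = (88.3−48.9)×10³/(8.314×525) = 39400/4365 = 9.027.
k_D/k_U = (1.31×10^12/5.13×10^16)·exp(9.027) = 2.554×10^-5 × 8322 = 0.213.
Since E_D < E_U, lowering the temperature improves selectivity toward D.

0.213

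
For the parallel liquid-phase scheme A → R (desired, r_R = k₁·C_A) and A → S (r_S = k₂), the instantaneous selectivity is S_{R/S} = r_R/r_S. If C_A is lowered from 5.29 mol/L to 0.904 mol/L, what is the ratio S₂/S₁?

0.171

S_{R/S} = (k₁/k₂)·C_A, so S₂/S₁ = (C_{A,2}/C_{A,1}).
= 0.904/5.29 = 0.171.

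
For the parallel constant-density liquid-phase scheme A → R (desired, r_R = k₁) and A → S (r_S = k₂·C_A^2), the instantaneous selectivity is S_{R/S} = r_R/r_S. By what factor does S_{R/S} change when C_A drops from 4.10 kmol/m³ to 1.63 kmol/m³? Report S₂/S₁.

S_{R/S} = (k₁/k₂)·C_A^-2, so S₂/S₁ = (C_{A,2}/C_{A,1})^-2.
= (1.63/4.10)^(-2) = (0.3976)^(-2) = 6.33.
Selectivity toward R rises as C_A falls — low-concentration operation is favoured.

6.33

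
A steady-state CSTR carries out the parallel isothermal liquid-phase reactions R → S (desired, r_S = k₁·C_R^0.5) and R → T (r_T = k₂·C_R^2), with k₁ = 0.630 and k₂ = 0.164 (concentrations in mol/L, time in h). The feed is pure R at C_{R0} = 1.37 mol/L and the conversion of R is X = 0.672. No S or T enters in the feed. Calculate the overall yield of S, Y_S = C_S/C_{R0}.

0.623

Exit C_R = C_{R0}(1−X) = 1.37×0.328 = 0.4494 mol/L.
A CSTR operates uniformly at the exit composition, giving r_S = 0.4223 and r_T = 0.03312 (each k·C_R^n at C_R = 0.4494).
Fraction of consumed R going to S: r_S/(r_S+r_T) = 0.9273.
C_S = 0.9273·C_{R0}·X = 0.9273×1.37×0.672 = 0.854 mol/L; Y_S = C_S/C_{R0} = 0.623.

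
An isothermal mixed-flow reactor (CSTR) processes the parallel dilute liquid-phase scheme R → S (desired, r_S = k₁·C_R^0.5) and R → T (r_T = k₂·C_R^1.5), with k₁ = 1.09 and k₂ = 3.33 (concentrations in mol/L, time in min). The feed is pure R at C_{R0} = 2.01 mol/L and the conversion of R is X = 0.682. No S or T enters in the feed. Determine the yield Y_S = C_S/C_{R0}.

Exit C_R = C_{R0}(1−X) = 2.01×0.318 = 0.6392 mol/L.
Rates in a CSTR are evaluated at the outlet concentration: r_S = 1.09×0.6392^0.5 = 0.8714, r_T = 3.33×0.6392^1.5 = 1.702.
Fraction of consumed R going to S: r_S/(r_S+r_T) = 0.3387.
C_S = 0.3387·C_{R0}·X = 0.3387×2.01×0.682 = 0.464 mol/L; Y_S = C_S/C_{R0} = 0.231.

0.231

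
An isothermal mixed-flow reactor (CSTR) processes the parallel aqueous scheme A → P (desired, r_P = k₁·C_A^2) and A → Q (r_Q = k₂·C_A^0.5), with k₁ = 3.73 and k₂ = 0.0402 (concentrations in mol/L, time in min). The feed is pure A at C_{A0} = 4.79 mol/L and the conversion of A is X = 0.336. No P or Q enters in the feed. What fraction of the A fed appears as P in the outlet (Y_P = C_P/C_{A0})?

Exit C_A = C_{A0}(1−X) = 4.79×0.664 = 3.181 mol/L.
A CSTR operates uniformly at the exit composition, giving r_P = 37.73 and r_Q = 0.07169 (each k·C_A^n at C_A = 3.181).
Fraction of consumed A going to P: r_P/(r_P+r_Q) = 0.9981.
C_P = 0.9981·C_{A0}·X = 0.9981×4.79×0.336 = 1.61 mol/L; Y_P = C_P/C_{A0} = 0.335.

0.335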